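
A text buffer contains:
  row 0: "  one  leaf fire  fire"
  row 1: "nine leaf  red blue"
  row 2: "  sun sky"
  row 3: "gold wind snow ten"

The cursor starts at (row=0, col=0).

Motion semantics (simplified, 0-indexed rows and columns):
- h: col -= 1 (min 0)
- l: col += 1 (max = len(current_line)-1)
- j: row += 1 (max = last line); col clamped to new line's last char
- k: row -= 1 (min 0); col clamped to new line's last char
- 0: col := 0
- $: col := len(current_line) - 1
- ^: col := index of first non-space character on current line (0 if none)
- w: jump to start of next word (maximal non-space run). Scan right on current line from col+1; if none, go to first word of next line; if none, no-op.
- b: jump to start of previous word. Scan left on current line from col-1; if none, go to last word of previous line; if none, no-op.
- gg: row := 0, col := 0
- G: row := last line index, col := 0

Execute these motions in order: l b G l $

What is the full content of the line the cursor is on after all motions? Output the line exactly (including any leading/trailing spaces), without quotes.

Answer: gold wind snow ten

Derivation:
After 1 (l): row=0 col=1 char='_'
After 2 (b): row=0 col=1 char='_'
After 3 (G): row=3 col=0 char='g'
After 4 (l): row=3 col=1 char='o'
After 5 ($): row=3 col=17 char='n'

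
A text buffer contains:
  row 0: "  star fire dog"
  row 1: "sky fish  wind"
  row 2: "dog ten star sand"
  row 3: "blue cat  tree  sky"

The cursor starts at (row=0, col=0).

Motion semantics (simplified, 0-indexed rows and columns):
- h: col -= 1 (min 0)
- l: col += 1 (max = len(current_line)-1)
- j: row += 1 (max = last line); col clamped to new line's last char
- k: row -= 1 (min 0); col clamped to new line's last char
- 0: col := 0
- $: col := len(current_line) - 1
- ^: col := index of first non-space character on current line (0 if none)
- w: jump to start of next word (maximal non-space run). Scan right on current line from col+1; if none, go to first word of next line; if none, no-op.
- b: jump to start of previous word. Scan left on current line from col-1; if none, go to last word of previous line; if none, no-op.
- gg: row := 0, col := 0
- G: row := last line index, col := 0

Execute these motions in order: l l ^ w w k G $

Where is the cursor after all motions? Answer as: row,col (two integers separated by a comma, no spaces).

Answer: 3,18

Derivation:
After 1 (l): row=0 col=1 char='_'
After 2 (l): row=0 col=2 char='s'
After 3 (^): row=0 col=2 char='s'
After 4 (w): row=0 col=7 char='f'
After 5 (w): row=0 col=12 char='d'
After 6 (k): row=0 col=12 char='d'
After 7 (G): row=3 col=0 char='b'
After 8 ($): row=3 col=18 char='y'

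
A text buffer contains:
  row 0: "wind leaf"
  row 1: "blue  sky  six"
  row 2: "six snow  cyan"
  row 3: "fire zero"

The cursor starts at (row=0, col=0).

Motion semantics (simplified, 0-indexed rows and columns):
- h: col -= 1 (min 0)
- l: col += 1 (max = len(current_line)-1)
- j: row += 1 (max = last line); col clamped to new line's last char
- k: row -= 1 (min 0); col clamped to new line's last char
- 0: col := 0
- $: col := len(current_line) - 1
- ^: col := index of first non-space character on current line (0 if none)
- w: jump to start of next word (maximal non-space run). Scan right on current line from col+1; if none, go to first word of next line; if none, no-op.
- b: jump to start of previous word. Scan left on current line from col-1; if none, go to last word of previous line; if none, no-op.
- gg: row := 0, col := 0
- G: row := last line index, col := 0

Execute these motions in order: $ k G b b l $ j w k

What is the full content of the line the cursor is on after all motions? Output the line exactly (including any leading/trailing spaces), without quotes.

After 1 ($): row=0 col=8 char='f'
After 2 (k): row=0 col=8 char='f'
After 3 (G): row=3 col=0 char='f'
After 4 (b): row=2 col=10 char='c'
After 5 (b): row=2 col=4 char='s'
After 6 (l): row=2 col=5 char='n'
After 7 ($): row=2 col=13 char='n'
After 8 (j): row=3 col=8 char='o'
After 9 (w): row=3 col=8 char='o'
After 10 (k): row=2 col=8 char='_'

Answer: six snow  cyan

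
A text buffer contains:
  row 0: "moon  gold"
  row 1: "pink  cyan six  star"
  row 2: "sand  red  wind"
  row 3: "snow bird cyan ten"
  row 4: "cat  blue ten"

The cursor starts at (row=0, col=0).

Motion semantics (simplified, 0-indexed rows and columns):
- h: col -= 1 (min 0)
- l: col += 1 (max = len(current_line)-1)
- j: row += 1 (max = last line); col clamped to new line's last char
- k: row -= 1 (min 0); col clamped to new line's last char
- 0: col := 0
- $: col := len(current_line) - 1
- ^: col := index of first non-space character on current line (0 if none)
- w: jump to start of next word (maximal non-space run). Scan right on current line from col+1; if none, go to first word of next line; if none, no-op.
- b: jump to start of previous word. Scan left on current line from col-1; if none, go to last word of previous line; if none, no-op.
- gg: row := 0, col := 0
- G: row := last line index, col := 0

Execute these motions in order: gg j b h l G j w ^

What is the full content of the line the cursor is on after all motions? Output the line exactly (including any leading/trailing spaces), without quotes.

After 1 (gg): row=0 col=0 char='m'
After 2 (j): row=1 col=0 char='p'
After 3 (b): row=0 col=6 char='g'
After 4 (h): row=0 col=5 char='_'
After 5 (l): row=0 col=6 char='g'
After 6 (G): row=4 col=0 char='c'
After 7 (j): row=4 col=0 char='c'
After 8 (w): row=4 col=5 char='b'
After 9 (^): row=4 col=0 char='c'

Answer: cat  blue ten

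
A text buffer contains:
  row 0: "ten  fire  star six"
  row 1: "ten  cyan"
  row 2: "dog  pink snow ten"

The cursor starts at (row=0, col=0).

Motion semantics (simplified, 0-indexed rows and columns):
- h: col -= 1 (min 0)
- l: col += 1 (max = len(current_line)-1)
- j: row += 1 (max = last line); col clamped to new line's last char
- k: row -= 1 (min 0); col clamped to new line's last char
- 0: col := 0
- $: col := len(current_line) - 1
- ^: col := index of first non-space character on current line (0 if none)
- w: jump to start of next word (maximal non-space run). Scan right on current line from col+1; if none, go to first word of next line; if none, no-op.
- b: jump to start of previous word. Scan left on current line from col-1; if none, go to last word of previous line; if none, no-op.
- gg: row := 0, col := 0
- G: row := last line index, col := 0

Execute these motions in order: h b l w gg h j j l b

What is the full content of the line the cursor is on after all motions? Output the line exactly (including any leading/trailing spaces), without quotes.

Answer: dog  pink snow ten

Derivation:
After 1 (h): row=0 col=0 char='t'
After 2 (b): row=0 col=0 char='t'
After 3 (l): row=0 col=1 char='e'
After 4 (w): row=0 col=5 char='f'
After 5 (gg): row=0 col=0 char='t'
After 6 (h): row=0 col=0 char='t'
After 7 (j): row=1 col=0 char='t'
After 8 (j): row=2 col=0 char='d'
After 9 (l): row=2 col=1 char='o'
After 10 (b): row=2 col=0 char='d'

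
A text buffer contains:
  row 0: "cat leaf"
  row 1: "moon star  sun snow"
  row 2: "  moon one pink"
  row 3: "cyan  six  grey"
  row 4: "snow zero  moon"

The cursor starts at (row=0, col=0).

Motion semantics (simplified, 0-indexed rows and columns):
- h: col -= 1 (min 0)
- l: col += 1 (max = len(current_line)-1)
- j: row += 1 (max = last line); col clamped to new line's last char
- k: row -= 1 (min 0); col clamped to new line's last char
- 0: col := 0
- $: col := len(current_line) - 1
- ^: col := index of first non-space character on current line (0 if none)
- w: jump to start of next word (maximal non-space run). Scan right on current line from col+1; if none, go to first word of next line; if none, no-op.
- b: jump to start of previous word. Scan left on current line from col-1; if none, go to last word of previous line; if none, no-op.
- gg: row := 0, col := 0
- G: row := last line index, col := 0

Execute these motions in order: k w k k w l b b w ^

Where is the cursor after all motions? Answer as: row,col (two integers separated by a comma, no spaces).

After 1 (k): row=0 col=0 char='c'
After 2 (w): row=0 col=4 char='l'
After 3 (k): row=0 col=4 char='l'
After 4 (k): row=0 col=4 char='l'
After 5 (w): row=1 col=0 char='m'
After 6 (l): row=1 col=1 char='o'
After 7 (b): row=1 col=0 char='m'
After 8 (b): row=0 col=4 char='l'
After 9 (w): row=1 col=0 char='m'
After 10 (^): row=1 col=0 char='m'

Answer: 1,0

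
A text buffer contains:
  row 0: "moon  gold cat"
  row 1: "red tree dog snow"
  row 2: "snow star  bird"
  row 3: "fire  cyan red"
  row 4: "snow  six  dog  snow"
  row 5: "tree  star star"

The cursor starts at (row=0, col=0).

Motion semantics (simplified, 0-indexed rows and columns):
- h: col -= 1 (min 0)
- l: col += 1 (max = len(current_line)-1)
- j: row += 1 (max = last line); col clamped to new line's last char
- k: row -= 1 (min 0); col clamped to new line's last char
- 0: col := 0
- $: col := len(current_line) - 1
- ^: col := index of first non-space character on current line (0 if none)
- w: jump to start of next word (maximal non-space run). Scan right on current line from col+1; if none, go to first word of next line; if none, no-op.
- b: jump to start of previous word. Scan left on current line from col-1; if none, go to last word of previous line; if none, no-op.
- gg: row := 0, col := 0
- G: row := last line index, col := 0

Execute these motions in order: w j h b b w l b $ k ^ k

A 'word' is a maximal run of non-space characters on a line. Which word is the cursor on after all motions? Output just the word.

After 1 (w): row=0 col=6 char='g'
After 2 (j): row=1 col=6 char='e'
After 3 (h): row=1 col=5 char='r'
After 4 (b): row=1 col=4 char='t'
After 5 (b): row=1 col=0 char='r'
After 6 (w): row=1 col=4 char='t'
After 7 (l): row=1 col=5 char='r'
After 8 (b): row=1 col=4 char='t'
After 9 ($): row=1 col=16 char='w'
After 10 (k): row=0 col=13 char='t'
After 11 (^): row=0 col=0 char='m'
After 12 (k): row=0 col=0 char='m'

Answer: moon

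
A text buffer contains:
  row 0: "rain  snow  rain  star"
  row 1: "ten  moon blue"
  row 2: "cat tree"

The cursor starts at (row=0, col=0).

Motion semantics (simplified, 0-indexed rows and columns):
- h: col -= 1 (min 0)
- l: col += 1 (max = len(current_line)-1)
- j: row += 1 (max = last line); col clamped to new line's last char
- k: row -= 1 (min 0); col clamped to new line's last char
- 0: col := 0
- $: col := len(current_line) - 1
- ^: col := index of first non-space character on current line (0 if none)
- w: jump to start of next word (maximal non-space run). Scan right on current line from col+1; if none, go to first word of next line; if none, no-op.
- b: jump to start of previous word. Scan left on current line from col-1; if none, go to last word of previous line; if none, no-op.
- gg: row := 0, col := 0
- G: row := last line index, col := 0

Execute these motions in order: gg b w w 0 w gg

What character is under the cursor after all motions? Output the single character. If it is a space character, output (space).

Answer: r

Derivation:
After 1 (gg): row=0 col=0 char='r'
After 2 (b): row=0 col=0 char='r'
After 3 (w): row=0 col=6 char='s'
After 4 (w): row=0 col=12 char='r'
After 5 (0): row=0 col=0 char='r'
After 6 (w): row=0 col=6 char='s'
After 7 (gg): row=0 col=0 char='r'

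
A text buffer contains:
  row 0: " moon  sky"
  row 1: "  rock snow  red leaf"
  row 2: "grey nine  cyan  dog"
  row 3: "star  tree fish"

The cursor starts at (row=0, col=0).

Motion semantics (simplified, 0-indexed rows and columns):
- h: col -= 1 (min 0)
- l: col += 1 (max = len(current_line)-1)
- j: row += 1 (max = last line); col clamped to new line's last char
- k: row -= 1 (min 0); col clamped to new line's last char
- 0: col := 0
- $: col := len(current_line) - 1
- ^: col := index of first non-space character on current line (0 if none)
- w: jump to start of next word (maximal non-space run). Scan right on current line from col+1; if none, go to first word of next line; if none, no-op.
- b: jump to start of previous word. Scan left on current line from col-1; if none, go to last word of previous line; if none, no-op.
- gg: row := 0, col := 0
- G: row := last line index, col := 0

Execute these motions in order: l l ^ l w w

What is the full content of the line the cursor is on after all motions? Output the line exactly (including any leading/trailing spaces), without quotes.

Answer:   rock snow  red leaf

Derivation:
After 1 (l): row=0 col=1 char='m'
After 2 (l): row=0 col=2 char='o'
After 3 (^): row=0 col=1 char='m'
After 4 (l): row=0 col=2 char='o'
After 5 (w): row=0 col=7 char='s'
After 6 (w): row=1 col=2 char='r'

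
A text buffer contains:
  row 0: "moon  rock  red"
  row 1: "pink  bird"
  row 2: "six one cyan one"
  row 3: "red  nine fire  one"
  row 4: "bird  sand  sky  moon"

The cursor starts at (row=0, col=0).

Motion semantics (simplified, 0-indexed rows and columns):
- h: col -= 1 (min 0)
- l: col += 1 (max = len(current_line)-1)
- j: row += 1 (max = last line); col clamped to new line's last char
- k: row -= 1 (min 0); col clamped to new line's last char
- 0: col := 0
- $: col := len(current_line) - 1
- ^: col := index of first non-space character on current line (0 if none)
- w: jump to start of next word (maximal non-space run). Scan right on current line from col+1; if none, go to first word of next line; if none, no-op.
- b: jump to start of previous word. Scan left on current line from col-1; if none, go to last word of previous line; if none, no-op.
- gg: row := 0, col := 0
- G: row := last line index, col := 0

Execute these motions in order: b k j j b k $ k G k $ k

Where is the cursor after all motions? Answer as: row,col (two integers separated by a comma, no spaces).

After 1 (b): row=0 col=0 char='m'
After 2 (k): row=0 col=0 char='m'
After 3 (j): row=1 col=0 char='p'
After 4 (j): row=2 col=0 char='s'
After 5 (b): row=1 col=6 char='b'
After 6 (k): row=0 col=6 char='r'
After 7 ($): row=0 col=14 char='d'
After 8 (k): row=0 col=14 char='d'
After 9 (G): row=4 col=0 char='b'
After 10 (k): row=3 col=0 char='r'
After 11 ($): row=3 col=18 char='e'
After 12 (k): row=2 col=15 char='e'

Answer: 2,15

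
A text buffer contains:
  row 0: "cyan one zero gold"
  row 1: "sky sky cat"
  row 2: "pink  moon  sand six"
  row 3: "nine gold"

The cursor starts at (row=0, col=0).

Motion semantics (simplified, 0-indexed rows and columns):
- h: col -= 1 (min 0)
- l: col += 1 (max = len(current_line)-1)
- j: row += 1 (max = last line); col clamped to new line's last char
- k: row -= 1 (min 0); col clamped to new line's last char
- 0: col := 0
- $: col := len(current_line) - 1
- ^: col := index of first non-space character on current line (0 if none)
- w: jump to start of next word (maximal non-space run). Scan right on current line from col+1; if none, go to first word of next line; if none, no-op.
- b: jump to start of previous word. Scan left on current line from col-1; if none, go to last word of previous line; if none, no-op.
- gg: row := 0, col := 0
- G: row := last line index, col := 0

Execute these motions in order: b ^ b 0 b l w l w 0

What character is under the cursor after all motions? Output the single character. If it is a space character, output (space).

After 1 (b): row=0 col=0 char='c'
After 2 (^): row=0 col=0 char='c'
After 3 (b): row=0 col=0 char='c'
After 4 (0): row=0 col=0 char='c'
After 5 (b): row=0 col=0 char='c'
After 6 (l): row=0 col=1 char='y'
After 7 (w): row=0 col=5 char='o'
After 8 (l): row=0 col=6 char='n'
After 9 (w): row=0 col=9 char='z'
After 10 (0): row=0 col=0 char='c'

Answer: c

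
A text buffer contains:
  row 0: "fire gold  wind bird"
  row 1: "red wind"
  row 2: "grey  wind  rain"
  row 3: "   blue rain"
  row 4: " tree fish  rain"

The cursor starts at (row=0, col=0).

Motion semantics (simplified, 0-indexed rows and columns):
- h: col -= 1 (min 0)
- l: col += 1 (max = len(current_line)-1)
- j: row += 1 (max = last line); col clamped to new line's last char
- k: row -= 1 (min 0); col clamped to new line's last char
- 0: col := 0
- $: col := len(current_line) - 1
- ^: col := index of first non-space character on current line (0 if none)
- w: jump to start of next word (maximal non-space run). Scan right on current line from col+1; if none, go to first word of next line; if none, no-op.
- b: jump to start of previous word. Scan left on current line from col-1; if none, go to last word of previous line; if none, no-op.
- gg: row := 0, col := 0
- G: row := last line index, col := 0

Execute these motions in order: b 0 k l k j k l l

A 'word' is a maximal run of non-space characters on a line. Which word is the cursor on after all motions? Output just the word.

Answer: fire

Derivation:
After 1 (b): row=0 col=0 char='f'
After 2 (0): row=0 col=0 char='f'
After 3 (k): row=0 col=0 char='f'
After 4 (l): row=0 col=1 char='i'
After 5 (k): row=0 col=1 char='i'
After 6 (j): row=1 col=1 char='e'
After 7 (k): row=0 col=1 char='i'
After 8 (l): row=0 col=2 char='r'
After 9 (l): row=0 col=3 char='e'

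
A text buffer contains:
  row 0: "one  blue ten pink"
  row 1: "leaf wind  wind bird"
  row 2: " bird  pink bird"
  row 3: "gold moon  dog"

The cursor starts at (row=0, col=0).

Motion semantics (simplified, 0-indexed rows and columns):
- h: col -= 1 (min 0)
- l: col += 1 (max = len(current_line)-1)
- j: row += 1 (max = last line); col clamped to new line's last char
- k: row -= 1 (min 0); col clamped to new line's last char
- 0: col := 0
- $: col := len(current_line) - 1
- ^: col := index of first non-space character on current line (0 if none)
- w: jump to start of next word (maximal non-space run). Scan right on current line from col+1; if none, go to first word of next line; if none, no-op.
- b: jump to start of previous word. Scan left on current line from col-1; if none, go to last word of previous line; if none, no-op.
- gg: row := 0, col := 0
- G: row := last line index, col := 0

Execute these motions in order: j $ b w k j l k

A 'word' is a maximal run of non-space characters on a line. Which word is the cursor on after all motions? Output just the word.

Answer: leaf

Derivation:
After 1 (j): row=1 col=0 char='l'
After 2 ($): row=1 col=19 char='d'
After 3 (b): row=1 col=16 char='b'
After 4 (w): row=2 col=1 char='b'
After 5 (k): row=1 col=1 char='e'
After 6 (j): row=2 col=1 char='b'
After 7 (l): row=2 col=2 char='i'
After 8 (k): row=1 col=2 char='a'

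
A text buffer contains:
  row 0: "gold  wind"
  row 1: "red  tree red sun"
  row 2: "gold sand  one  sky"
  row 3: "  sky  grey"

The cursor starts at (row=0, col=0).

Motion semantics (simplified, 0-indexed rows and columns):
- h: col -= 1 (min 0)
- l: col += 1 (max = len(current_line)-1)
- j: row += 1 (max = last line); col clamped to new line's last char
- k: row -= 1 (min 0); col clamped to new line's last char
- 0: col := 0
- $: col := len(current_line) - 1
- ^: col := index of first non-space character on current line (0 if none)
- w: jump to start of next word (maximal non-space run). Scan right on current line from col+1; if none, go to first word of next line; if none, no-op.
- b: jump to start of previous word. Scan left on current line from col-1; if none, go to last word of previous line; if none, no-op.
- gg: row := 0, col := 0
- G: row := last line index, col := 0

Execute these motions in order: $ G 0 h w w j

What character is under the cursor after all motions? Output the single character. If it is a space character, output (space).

Answer: g

Derivation:
After 1 ($): row=0 col=9 char='d'
After 2 (G): row=3 col=0 char='_'
After 3 (0): row=3 col=0 char='_'
After 4 (h): row=3 col=0 char='_'
After 5 (w): row=3 col=2 char='s'
After 6 (w): row=3 col=7 char='g'
After 7 (j): row=3 col=7 char='g'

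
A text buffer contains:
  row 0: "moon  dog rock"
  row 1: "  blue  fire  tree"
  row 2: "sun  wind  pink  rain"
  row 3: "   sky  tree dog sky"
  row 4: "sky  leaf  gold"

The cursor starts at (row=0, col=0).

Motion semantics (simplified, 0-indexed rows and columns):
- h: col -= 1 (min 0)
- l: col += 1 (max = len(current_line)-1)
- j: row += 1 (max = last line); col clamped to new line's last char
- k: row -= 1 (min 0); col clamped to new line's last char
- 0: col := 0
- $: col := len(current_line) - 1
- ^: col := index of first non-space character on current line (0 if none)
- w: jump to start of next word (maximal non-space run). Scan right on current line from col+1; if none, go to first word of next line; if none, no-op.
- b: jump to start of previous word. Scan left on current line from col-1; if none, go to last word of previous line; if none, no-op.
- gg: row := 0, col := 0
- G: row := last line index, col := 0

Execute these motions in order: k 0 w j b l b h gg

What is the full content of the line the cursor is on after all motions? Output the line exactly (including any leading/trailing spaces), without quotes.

After 1 (k): row=0 col=0 char='m'
After 2 (0): row=0 col=0 char='m'
After 3 (w): row=0 col=6 char='d'
After 4 (j): row=1 col=6 char='_'
After 5 (b): row=1 col=2 char='b'
After 6 (l): row=1 col=3 char='l'
After 7 (b): row=1 col=2 char='b'
After 8 (h): row=1 col=1 char='_'
After 9 (gg): row=0 col=0 char='m'

Answer: moon  dog rock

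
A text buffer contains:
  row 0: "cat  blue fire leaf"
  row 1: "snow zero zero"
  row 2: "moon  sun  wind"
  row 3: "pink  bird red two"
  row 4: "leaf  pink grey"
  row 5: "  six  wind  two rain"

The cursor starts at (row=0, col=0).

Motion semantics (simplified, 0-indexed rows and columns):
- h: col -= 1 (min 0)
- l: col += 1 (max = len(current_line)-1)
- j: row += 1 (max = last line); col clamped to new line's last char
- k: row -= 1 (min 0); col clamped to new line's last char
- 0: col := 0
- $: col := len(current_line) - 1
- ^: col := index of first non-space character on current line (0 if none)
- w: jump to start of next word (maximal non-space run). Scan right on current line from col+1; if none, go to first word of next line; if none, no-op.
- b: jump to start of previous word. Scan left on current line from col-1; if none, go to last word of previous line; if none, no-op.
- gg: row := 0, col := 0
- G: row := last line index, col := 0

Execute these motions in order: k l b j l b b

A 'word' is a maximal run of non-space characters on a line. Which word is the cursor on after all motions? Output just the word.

After 1 (k): row=0 col=0 char='c'
After 2 (l): row=0 col=1 char='a'
After 3 (b): row=0 col=0 char='c'
After 4 (j): row=1 col=0 char='s'
After 5 (l): row=1 col=1 char='n'
After 6 (b): row=1 col=0 char='s'
After 7 (b): row=0 col=15 char='l'

Answer: leaf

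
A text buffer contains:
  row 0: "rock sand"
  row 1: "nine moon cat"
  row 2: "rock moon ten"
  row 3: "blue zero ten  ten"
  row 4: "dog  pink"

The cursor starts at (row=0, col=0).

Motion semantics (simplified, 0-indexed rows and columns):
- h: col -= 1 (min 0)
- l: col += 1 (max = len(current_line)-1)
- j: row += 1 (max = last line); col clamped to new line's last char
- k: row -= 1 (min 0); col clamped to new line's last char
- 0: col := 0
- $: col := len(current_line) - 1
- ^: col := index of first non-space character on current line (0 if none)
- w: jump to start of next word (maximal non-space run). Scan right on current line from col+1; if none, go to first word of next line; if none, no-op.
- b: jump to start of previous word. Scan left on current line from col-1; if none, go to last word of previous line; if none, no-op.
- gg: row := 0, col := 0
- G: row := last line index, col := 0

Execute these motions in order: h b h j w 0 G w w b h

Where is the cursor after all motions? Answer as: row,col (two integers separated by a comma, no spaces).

Answer: 4,0

Derivation:
After 1 (h): row=0 col=0 char='r'
After 2 (b): row=0 col=0 char='r'
After 3 (h): row=0 col=0 char='r'
After 4 (j): row=1 col=0 char='n'
After 5 (w): row=1 col=5 char='m'
After 6 (0): row=1 col=0 char='n'
After 7 (G): row=4 col=0 char='d'
After 8 (w): row=4 col=5 char='p'
After 9 (w): row=4 col=5 char='p'
After 10 (b): row=4 col=0 char='d'
After 11 (h): row=4 col=0 char='d'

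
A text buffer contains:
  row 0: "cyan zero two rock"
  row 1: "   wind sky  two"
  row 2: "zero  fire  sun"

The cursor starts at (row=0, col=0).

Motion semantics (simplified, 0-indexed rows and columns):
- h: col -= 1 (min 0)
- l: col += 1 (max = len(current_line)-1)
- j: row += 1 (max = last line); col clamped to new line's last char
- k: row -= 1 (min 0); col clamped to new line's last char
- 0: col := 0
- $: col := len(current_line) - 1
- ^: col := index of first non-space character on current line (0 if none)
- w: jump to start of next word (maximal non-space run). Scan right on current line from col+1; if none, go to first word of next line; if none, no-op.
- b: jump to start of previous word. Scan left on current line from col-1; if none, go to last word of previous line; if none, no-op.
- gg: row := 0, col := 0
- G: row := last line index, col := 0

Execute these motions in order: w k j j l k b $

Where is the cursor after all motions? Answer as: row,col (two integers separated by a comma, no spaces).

After 1 (w): row=0 col=5 char='z'
After 2 (k): row=0 col=5 char='z'
After 3 (j): row=1 col=5 char='n'
After 4 (j): row=2 col=5 char='_'
After 5 (l): row=2 col=6 char='f'
After 6 (k): row=1 col=6 char='d'
After 7 (b): row=1 col=3 char='w'
After 8 ($): row=1 col=15 char='o'

Answer: 1,15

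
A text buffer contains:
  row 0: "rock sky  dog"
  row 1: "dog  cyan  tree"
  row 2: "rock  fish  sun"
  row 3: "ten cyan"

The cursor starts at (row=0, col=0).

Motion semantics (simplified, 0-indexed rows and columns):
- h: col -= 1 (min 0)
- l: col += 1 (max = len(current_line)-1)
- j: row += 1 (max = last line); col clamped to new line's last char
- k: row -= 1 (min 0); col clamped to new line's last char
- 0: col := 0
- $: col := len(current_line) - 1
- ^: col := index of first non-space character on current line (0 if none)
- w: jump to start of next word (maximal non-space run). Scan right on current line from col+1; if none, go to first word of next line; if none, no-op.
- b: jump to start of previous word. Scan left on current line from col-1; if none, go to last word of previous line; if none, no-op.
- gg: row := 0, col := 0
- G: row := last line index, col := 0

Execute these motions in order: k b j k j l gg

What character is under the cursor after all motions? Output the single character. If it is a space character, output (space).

After 1 (k): row=0 col=0 char='r'
After 2 (b): row=0 col=0 char='r'
After 3 (j): row=1 col=0 char='d'
After 4 (k): row=0 col=0 char='r'
After 5 (j): row=1 col=0 char='d'
After 6 (l): row=1 col=1 char='o'
After 7 (gg): row=0 col=0 char='r'

Answer: r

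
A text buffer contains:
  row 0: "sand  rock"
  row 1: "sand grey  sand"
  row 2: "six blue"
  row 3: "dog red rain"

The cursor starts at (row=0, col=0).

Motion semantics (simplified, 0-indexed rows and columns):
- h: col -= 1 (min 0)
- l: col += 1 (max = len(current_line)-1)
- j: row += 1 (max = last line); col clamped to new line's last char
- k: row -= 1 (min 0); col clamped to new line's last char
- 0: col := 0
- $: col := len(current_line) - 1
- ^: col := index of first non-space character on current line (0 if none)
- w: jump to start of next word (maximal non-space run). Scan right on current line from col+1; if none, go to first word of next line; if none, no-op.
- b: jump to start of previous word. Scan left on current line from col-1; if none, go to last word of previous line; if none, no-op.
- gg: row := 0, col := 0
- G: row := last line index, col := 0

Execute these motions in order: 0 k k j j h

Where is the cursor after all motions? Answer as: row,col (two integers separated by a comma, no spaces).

After 1 (0): row=0 col=0 char='s'
After 2 (k): row=0 col=0 char='s'
After 3 (k): row=0 col=0 char='s'
After 4 (j): row=1 col=0 char='s'
After 5 (j): row=2 col=0 char='s'
After 6 (h): row=2 col=0 char='s'

Answer: 2,0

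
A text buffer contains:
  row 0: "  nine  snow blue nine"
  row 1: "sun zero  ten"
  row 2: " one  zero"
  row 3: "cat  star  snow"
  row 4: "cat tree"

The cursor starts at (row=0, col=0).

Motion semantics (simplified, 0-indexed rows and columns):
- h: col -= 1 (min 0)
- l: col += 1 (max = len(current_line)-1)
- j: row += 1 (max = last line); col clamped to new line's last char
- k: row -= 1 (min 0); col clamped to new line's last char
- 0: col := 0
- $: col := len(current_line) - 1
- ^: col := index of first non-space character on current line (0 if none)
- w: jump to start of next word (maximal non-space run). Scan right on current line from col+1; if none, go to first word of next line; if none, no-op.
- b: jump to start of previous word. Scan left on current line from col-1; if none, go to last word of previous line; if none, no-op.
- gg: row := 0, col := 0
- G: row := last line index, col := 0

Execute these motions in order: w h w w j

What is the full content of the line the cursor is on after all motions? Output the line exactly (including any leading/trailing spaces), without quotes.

After 1 (w): row=0 col=2 char='n'
After 2 (h): row=0 col=1 char='_'
After 3 (w): row=0 col=2 char='n'
After 4 (w): row=0 col=8 char='s'
After 5 (j): row=1 col=8 char='_'

Answer: sun zero  ten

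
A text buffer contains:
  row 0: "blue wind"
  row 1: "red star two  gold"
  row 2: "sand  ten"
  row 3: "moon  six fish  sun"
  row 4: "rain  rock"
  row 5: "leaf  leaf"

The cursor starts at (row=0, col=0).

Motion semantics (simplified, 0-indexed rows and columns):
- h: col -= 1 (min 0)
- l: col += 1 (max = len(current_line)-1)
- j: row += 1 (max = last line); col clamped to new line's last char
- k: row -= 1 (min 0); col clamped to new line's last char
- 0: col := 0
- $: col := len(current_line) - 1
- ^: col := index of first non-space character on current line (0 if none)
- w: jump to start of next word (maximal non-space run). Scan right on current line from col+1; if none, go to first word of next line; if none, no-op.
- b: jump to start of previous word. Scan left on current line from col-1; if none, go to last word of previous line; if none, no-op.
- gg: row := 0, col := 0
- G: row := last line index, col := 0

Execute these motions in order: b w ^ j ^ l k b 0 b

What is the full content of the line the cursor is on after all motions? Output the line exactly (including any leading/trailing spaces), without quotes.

After 1 (b): row=0 col=0 char='b'
After 2 (w): row=0 col=5 char='w'
After 3 (^): row=0 col=0 char='b'
After 4 (j): row=1 col=0 char='r'
After 5 (^): row=1 col=0 char='r'
After 6 (l): row=1 col=1 char='e'
After 7 (k): row=0 col=1 char='l'
After 8 (b): row=0 col=0 char='b'
After 9 (0): row=0 col=0 char='b'
After 10 (b): row=0 col=0 char='b'

Answer: blue wind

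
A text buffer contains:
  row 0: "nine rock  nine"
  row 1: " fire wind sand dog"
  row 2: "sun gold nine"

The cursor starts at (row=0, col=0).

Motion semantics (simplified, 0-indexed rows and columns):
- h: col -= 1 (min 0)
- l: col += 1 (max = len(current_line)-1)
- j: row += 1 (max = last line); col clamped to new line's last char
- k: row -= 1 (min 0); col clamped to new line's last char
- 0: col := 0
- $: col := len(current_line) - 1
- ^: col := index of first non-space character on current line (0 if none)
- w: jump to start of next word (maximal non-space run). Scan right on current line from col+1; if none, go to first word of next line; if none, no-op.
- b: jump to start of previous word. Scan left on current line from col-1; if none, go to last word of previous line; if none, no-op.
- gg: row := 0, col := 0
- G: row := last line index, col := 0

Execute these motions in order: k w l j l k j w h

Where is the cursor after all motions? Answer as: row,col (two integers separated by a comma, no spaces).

Answer: 1,10

Derivation:
After 1 (k): row=0 col=0 char='n'
After 2 (w): row=0 col=5 char='r'
After 3 (l): row=0 col=6 char='o'
After 4 (j): row=1 col=6 char='w'
After 5 (l): row=1 col=7 char='i'
After 6 (k): row=0 col=7 char='c'
After 7 (j): row=1 col=7 char='i'
After 8 (w): row=1 col=11 char='s'
After 9 (h): row=1 col=10 char='_'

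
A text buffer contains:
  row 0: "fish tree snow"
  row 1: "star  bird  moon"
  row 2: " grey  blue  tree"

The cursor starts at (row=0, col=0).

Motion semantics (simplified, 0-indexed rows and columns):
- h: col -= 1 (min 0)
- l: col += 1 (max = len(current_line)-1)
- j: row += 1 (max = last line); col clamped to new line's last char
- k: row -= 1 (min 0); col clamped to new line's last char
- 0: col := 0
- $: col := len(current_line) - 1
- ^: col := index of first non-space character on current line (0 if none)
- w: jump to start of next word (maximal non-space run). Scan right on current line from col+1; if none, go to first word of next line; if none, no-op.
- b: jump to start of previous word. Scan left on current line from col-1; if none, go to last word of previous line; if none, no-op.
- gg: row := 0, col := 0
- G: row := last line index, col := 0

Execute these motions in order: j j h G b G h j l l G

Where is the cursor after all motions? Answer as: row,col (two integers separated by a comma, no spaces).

After 1 (j): row=1 col=0 char='s'
After 2 (j): row=2 col=0 char='_'
After 3 (h): row=2 col=0 char='_'
After 4 (G): row=2 col=0 char='_'
After 5 (b): row=1 col=12 char='m'
After 6 (G): row=2 col=0 char='_'
After 7 (h): row=2 col=0 char='_'
After 8 (j): row=2 col=0 char='_'
After 9 (l): row=2 col=1 char='g'
After 10 (l): row=2 col=2 char='r'
After 11 (G): row=2 col=0 char='_'

Answer: 2,0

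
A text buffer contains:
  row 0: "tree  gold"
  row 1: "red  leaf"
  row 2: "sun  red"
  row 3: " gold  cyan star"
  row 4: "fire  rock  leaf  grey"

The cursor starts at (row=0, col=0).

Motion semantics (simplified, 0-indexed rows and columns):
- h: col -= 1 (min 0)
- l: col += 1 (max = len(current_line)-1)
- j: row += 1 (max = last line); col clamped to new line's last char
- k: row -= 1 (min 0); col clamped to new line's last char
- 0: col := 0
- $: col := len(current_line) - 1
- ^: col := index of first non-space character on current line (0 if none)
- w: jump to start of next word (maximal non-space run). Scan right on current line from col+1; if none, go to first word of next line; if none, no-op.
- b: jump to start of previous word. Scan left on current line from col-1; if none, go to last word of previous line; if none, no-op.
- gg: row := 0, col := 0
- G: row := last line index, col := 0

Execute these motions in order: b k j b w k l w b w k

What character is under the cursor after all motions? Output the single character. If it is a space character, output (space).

After 1 (b): row=0 col=0 char='t'
After 2 (k): row=0 col=0 char='t'
After 3 (j): row=1 col=0 char='r'
After 4 (b): row=0 col=6 char='g'
After 5 (w): row=1 col=0 char='r'
After 6 (k): row=0 col=0 char='t'
After 7 (l): row=0 col=1 char='r'
After 8 (w): row=0 col=6 char='g'
After 9 (b): row=0 col=0 char='t'
After 10 (w): row=0 col=6 char='g'
After 11 (k): row=0 col=6 char='g'

Answer: g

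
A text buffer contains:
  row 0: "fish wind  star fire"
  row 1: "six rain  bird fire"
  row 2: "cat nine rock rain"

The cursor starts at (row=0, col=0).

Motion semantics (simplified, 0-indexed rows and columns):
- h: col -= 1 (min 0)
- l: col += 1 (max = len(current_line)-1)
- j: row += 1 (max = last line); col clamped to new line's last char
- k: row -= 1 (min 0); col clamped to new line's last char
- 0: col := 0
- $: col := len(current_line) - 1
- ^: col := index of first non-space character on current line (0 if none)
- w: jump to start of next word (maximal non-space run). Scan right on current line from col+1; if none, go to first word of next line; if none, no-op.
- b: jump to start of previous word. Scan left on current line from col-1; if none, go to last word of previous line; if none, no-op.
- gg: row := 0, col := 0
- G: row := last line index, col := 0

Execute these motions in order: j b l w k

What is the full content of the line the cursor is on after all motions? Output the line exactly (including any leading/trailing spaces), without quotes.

After 1 (j): row=1 col=0 char='s'
After 2 (b): row=0 col=16 char='f'
After 3 (l): row=0 col=17 char='i'
After 4 (w): row=1 col=0 char='s'
After 5 (k): row=0 col=0 char='f'

Answer: fish wind  star fire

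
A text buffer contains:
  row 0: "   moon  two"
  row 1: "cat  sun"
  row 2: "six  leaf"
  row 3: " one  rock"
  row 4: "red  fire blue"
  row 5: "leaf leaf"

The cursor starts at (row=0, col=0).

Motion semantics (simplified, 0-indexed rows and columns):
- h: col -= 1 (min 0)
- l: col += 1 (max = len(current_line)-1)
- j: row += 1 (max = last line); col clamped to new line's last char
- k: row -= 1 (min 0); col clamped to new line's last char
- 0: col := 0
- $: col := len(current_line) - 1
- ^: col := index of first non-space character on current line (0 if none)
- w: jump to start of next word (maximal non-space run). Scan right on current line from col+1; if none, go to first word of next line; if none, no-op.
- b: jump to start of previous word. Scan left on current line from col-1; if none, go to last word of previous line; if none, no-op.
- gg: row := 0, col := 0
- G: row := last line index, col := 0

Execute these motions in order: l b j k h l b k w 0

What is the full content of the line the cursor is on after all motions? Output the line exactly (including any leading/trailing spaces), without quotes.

After 1 (l): row=0 col=1 char='_'
After 2 (b): row=0 col=1 char='_'
After 3 (j): row=1 col=1 char='a'
After 4 (k): row=0 col=1 char='_'
After 5 (h): row=0 col=0 char='_'
After 6 (l): row=0 col=1 char='_'
After 7 (b): row=0 col=1 char='_'
After 8 (k): row=0 col=1 char='_'
After 9 (w): row=0 col=3 char='m'
After 10 (0): row=0 col=0 char='_'

Answer:    moon  two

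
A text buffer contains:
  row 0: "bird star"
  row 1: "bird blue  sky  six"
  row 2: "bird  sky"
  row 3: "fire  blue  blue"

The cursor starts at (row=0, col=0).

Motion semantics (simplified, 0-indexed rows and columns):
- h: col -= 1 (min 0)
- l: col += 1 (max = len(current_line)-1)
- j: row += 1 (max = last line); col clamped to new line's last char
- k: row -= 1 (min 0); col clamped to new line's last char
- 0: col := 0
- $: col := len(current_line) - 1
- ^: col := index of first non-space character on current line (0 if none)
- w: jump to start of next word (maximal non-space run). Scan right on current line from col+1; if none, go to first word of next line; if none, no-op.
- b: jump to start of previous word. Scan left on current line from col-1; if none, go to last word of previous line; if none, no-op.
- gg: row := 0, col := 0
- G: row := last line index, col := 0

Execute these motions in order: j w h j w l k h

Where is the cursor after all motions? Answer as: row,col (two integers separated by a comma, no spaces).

After 1 (j): row=1 col=0 char='b'
After 2 (w): row=1 col=5 char='b'
After 3 (h): row=1 col=4 char='_'
After 4 (j): row=2 col=4 char='_'
After 5 (w): row=2 col=6 char='s'
After 6 (l): row=2 col=7 char='k'
After 7 (k): row=1 col=7 char='u'
After 8 (h): row=1 col=6 char='l'

Answer: 1,6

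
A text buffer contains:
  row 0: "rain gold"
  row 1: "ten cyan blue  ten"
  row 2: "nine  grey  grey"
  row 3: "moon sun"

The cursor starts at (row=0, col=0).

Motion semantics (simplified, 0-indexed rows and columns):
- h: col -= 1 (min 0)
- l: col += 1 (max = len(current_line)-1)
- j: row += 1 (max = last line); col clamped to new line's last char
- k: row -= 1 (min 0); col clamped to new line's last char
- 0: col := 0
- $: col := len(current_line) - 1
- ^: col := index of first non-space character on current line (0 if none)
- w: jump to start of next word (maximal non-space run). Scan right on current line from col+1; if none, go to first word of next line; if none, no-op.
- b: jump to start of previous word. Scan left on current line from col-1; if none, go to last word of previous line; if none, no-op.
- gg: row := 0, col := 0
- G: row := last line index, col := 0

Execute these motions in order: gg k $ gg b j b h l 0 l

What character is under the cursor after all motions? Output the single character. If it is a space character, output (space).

Answer: a

Derivation:
After 1 (gg): row=0 col=0 char='r'
After 2 (k): row=0 col=0 char='r'
After 3 ($): row=0 col=8 char='d'
After 4 (gg): row=0 col=0 char='r'
After 5 (b): row=0 col=0 char='r'
After 6 (j): row=1 col=0 char='t'
After 7 (b): row=0 col=5 char='g'
After 8 (h): row=0 col=4 char='_'
After 9 (l): row=0 col=5 char='g'
After 10 (0): row=0 col=0 char='r'
After 11 (l): row=0 col=1 char='a'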